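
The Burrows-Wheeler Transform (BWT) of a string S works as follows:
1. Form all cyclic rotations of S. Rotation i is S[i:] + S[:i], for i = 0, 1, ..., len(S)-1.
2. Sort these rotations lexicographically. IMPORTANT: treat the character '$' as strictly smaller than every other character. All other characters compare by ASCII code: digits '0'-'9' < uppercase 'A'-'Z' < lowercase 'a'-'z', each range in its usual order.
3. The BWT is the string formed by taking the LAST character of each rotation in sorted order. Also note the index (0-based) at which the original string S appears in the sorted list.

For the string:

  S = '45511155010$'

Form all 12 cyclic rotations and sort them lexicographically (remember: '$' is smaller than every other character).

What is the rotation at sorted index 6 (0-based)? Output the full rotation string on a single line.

Answer: 155010$45511

Derivation:
All 12 rotations (rotation i = S[i:]+S[:i]):
  rot[0] = 45511155010$
  rot[1] = 5511155010$4
  rot[2] = 511155010$45
  rot[3] = 11155010$455
  rot[4] = 1155010$4551
  rot[5] = 155010$45511
  rot[6] = 55010$455111
  rot[7] = 5010$4551115
  rot[8] = 010$45511155
  rot[9] = 10$455111550
  rot[10] = 0$4551115501
  rot[11] = $45511155010
Sorted (with $ < everything):
  sorted[0] = $45511155010
  sorted[1] = 0$4551115501
  sorted[2] = 010$45511155
  sorted[3] = 10$455111550
  sorted[4] = 11155010$455
  sorted[5] = 1155010$4551
  sorted[6] = 155010$45511
  sorted[7] = 45511155010$
  sorted[8] = 5010$4551115
  sorted[9] = 511155010$45
  sorted[10] = 55010$455111
  sorted[11] = 5511155010$4
sorted[6] = 155010$45511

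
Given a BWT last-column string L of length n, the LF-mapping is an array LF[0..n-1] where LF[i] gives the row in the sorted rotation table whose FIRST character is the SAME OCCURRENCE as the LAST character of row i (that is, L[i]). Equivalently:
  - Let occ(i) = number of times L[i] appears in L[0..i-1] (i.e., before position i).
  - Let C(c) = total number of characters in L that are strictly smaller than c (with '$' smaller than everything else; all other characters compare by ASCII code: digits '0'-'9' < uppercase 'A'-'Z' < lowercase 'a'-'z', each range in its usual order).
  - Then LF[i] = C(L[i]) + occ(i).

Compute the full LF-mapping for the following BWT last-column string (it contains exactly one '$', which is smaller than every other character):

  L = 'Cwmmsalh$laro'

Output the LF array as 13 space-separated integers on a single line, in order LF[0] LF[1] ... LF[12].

Char counts: '$':1, 'C':1, 'a':2, 'h':1, 'l':2, 'm':2, 'o':1, 'r':1, 's':1, 'w':1
C (first-col start): C('$')=0, C('C')=1, C('a')=2, C('h')=4, C('l')=5, C('m')=7, C('o')=9, C('r')=10, C('s')=11, C('w')=12
L[0]='C': occ=0, LF[0]=C('C')+0=1+0=1
L[1]='w': occ=0, LF[1]=C('w')+0=12+0=12
L[2]='m': occ=0, LF[2]=C('m')+0=7+0=7
L[3]='m': occ=1, LF[3]=C('m')+1=7+1=8
L[4]='s': occ=0, LF[4]=C('s')+0=11+0=11
L[5]='a': occ=0, LF[5]=C('a')+0=2+0=2
L[6]='l': occ=0, LF[6]=C('l')+0=5+0=5
L[7]='h': occ=0, LF[7]=C('h')+0=4+0=4
L[8]='$': occ=0, LF[8]=C('$')+0=0+0=0
L[9]='l': occ=1, LF[9]=C('l')+1=5+1=6
L[10]='a': occ=1, LF[10]=C('a')+1=2+1=3
L[11]='r': occ=0, LF[11]=C('r')+0=10+0=10
L[12]='o': occ=0, LF[12]=C('o')+0=9+0=9

Answer: 1 12 7 8 11 2 5 4 0 6 3 10 9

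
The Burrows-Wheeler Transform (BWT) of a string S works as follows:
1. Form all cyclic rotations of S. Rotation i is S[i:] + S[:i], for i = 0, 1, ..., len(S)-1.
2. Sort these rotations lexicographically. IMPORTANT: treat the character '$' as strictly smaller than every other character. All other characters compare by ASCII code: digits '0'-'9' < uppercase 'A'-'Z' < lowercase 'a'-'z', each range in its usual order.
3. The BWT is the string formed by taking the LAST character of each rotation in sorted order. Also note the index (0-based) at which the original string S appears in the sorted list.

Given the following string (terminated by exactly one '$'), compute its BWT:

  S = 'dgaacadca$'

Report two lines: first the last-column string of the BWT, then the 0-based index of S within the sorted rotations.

Answer: acgacdaa$d
8

Derivation:
All 10 rotations (rotation i = S[i:]+S[:i]):
  rot[0] = dgaacadca$
  rot[1] = gaacadca$d
  rot[2] = aacadca$dg
  rot[3] = acadca$dga
  rot[4] = cadca$dgaa
  rot[5] = adca$dgaac
  rot[6] = dca$dgaaca
  rot[7] = ca$dgaacad
  rot[8] = a$dgaacadc
  rot[9] = $dgaacadca
Sorted (with $ < everything):
  sorted[0] = $dgaacadca  (last char: 'a')
  sorted[1] = a$dgaacadc  (last char: 'c')
  sorted[2] = aacadca$dg  (last char: 'g')
  sorted[3] = acadca$dga  (last char: 'a')
  sorted[4] = adca$dgaac  (last char: 'c')
  sorted[5] = ca$dgaacad  (last char: 'd')
  sorted[6] = cadca$dgaa  (last char: 'a')
  sorted[7] = dca$dgaaca  (last char: 'a')
  sorted[8] = dgaacadca$  (last char: '$')
  sorted[9] = gaacadca$d  (last char: 'd')
Last column: acgacdaa$d
Original string S is at sorted index 8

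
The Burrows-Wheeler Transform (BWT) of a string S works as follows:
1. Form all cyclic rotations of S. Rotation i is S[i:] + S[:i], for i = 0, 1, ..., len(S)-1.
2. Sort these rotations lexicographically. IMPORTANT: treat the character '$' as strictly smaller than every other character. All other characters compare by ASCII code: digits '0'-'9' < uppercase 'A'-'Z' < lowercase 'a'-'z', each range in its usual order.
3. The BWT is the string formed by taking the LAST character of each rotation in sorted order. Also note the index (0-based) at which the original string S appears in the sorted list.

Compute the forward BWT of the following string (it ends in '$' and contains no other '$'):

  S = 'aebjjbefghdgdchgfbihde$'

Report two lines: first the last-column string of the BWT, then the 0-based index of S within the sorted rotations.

Answer: e$jfedghhdabgedhfigcbjb
1

Derivation:
All 23 rotations (rotation i = S[i:]+S[:i]):
  rot[0] = aebjjbefghdgdchgfbihde$
  rot[1] = ebjjbefghdgdchgfbihde$a
  rot[2] = bjjbefghdgdchgfbihde$ae
  rot[3] = jjbefghdgdchgfbihde$aeb
  rot[4] = jbefghdgdchgfbihde$aebj
  rot[5] = befghdgdchgfbihde$aebjj
  rot[6] = efghdgdchgfbihde$aebjjb
  rot[7] = fghdgdchgfbihde$aebjjbe
  rot[8] = ghdgdchgfbihde$aebjjbef
  rot[9] = hdgdchgfbihde$aebjjbefg
  rot[10] = dgdchgfbihde$aebjjbefgh
  rot[11] = gdchgfbihde$aebjjbefghd
  rot[12] = dchgfbihde$aebjjbefghdg
  rot[13] = chgfbihde$aebjjbefghdgd
  rot[14] = hgfbihde$aebjjbefghdgdc
  rot[15] = gfbihde$aebjjbefghdgdch
  rot[16] = fbihde$aebjjbefghdgdchg
  rot[17] = bihde$aebjjbefghdgdchgf
  rot[18] = ihde$aebjjbefghdgdchgfb
  rot[19] = hde$aebjjbefghdgdchgfbi
  rot[20] = de$aebjjbefghdgdchgfbih
  rot[21] = e$aebjjbefghdgdchgfbihd
  rot[22] = $aebjjbefghdgdchgfbihde
Sorted (with $ < everything):
  sorted[0] = $aebjjbefghdgdchgfbihde  (last char: 'e')
  sorted[1] = aebjjbefghdgdchgfbihde$  (last char: '$')
  sorted[2] = befghdgdchgfbihde$aebjj  (last char: 'j')
  sorted[3] = bihde$aebjjbefghdgdchgf  (last char: 'f')
  sorted[4] = bjjbefghdgdchgfbihde$ae  (last char: 'e')
  sorted[5] = chgfbihde$aebjjbefghdgd  (last char: 'd')
  sorted[6] = dchgfbihde$aebjjbefghdg  (last char: 'g')
  sorted[7] = de$aebjjbefghdgdchgfbih  (last char: 'h')
  sorted[8] = dgdchgfbihde$aebjjbefgh  (last char: 'h')
  sorted[9] = e$aebjjbefghdgdchgfbihd  (last char: 'd')
  sorted[10] = ebjjbefghdgdchgfbihde$a  (last char: 'a')
  sorted[11] = efghdgdchgfbihde$aebjjb  (last char: 'b')
  sorted[12] = fbihde$aebjjbefghdgdchg  (last char: 'g')
  sorted[13] = fghdgdchgfbihde$aebjjbe  (last char: 'e')
  sorted[14] = gdchgfbihde$aebjjbefghd  (last char: 'd')
  sorted[15] = gfbihde$aebjjbefghdgdch  (last char: 'h')
  sorted[16] = ghdgdchgfbihde$aebjjbef  (last char: 'f')
  sorted[17] = hde$aebjjbefghdgdchgfbi  (last char: 'i')
  sorted[18] = hdgdchgfbihde$aebjjbefg  (last char: 'g')
  sorted[19] = hgfbihde$aebjjbefghdgdc  (last char: 'c')
  sorted[20] = ihde$aebjjbefghdgdchgfb  (last char: 'b')
  sorted[21] = jbefghdgdchgfbihde$aebj  (last char: 'j')
  sorted[22] = jjbefghdgdchgfbihde$aeb  (last char: 'b')
Last column: e$jfedghhdabgedhfigcbjb
Original string S is at sorted index 1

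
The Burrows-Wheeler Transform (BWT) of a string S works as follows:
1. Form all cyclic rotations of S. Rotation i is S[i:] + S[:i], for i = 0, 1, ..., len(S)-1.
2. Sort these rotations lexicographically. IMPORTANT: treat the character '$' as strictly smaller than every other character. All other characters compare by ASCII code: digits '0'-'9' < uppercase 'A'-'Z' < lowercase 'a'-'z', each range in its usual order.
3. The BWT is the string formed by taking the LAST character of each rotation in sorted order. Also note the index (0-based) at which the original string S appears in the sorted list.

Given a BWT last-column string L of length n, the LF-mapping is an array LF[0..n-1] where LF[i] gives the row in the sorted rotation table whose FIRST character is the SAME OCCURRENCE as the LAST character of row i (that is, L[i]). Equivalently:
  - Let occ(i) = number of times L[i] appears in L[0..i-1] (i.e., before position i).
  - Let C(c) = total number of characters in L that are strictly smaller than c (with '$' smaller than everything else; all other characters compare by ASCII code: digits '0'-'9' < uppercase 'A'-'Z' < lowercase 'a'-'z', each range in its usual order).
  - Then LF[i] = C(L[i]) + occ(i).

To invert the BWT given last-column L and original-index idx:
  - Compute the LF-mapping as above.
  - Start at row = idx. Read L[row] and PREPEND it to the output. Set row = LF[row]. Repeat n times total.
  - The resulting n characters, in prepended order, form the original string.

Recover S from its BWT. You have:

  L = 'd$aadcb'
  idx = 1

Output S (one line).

LF mapping: 5 0 1 2 6 4 3
Walk LF starting at row 1, prepending L[row]:
  step 1: row=1, L[1]='$', prepend. Next row=LF[1]=0
  step 2: row=0, L[0]='d', prepend. Next row=LF[0]=5
  step 3: row=5, L[5]='c', prepend. Next row=LF[5]=4
  step 4: row=4, L[4]='d', prepend. Next row=LF[4]=6
  step 5: row=6, L[6]='b', prepend. Next row=LF[6]=3
  step 6: row=3, L[3]='a', prepend. Next row=LF[3]=2
  step 7: row=2, L[2]='a', prepend. Next row=LF[2]=1
Reversed output: aabdcd$

Answer: aabdcd$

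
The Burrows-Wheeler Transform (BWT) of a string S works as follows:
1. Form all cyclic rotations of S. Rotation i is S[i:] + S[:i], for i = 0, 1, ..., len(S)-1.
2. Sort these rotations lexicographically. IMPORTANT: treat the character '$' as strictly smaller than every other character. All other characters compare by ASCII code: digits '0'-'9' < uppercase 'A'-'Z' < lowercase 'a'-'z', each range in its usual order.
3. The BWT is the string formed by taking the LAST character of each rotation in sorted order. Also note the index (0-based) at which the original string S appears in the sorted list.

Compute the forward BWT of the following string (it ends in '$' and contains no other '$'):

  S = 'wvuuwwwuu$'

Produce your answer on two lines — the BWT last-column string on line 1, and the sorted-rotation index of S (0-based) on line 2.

Answer: uuwvuww$wu
7

Derivation:
All 10 rotations (rotation i = S[i:]+S[:i]):
  rot[0] = wvuuwwwuu$
  rot[1] = vuuwwwuu$w
  rot[2] = uuwwwuu$wv
  rot[3] = uwwwuu$wvu
  rot[4] = wwwuu$wvuu
  rot[5] = wwuu$wvuuw
  rot[6] = wuu$wvuuww
  rot[7] = uu$wvuuwww
  rot[8] = u$wvuuwwwu
  rot[9] = $wvuuwwwuu
Sorted (with $ < everything):
  sorted[0] = $wvuuwwwuu  (last char: 'u')
  sorted[1] = u$wvuuwwwu  (last char: 'u')
  sorted[2] = uu$wvuuwww  (last char: 'w')
  sorted[3] = uuwwwuu$wv  (last char: 'v')
  sorted[4] = uwwwuu$wvu  (last char: 'u')
  sorted[5] = vuuwwwuu$w  (last char: 'w')
  sorted[6] = wuu$wvuuww  (last char: 'w')
  sorted[7] = wvuuwwwuu$  (last char: '$')
  sorted[8] = wwuu$wvuuw  (last char: 'w')
  sorted[9] = wwwuu$wvuu  (last char: 'u')
Last column: uuwvuww$wu
Original string S is at sorted index 7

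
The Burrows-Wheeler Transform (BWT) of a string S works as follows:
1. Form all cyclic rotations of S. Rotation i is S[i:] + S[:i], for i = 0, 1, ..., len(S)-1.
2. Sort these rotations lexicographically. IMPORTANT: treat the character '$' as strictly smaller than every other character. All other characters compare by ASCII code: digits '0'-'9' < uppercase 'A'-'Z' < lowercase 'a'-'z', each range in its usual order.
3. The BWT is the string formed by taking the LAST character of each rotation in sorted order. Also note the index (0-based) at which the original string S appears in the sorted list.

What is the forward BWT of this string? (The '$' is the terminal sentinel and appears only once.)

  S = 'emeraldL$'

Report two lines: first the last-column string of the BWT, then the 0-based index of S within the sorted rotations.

Answer: Ldrl$maee
4

Derivation:
All 9 rotations (rotation i = S[i:]+S[:i]):
  rot[0] = emeraldL$
  rot[1] = meraldL$e
  rot[2] = eraldL$em
  rot[3] = raldL$eme
  rot[4] = aldL$emer
  rot[5] = ldL$emera
  rot[6] = dL$emeral
  rot[7] = L$emerald
  rot[8] = $emeraldL
Sorted (with $ < everything):
  sorted[0] = $emeraldL  (last char: 'L')
  sorted[1] = L$emerald  (last char: 'd')
  sorted[2] = aldL$emer  (last char: 'r')
  sorted[3] = dL$emeral  (last char: 'l')
  sorted[4] = emeraldL$  (last char: '$')
  sorted[5] = eraldL$em  (last char: 'm')
  sorted[6] = ldL$emera  (last char: 'a')
  sorted[7] = meraldL$e  (last char: 'e')
  sorted[8] = raldL$eme  (last char: 'e')
Last column: Ldrl$maee
Original string S is at sorted index 4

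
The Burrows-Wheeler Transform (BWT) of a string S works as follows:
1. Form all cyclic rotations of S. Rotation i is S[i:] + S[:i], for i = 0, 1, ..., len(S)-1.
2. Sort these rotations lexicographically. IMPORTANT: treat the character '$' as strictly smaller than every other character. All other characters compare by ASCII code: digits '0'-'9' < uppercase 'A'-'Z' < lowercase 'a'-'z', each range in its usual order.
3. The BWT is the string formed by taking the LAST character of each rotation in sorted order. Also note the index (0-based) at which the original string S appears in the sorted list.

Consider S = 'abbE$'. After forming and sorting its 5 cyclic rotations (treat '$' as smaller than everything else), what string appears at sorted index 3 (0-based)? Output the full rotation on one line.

All 5 rotations (rotation i = S[i:]+S[:i]):
  rot[0] = abbE$
  rot[1] = bbE$a
  rot[2] = bE$ab
  rot[3] = E$abb
  rot[4] = $abbE
Sorted (with $ < everything):
  sorted[0] = $abbE
  sorted[1] = E$abb
  sorted[2] = abbE$
  sorted[3] = bE$ab
  sorted[4] = bbE$a
sorted[3] = bE$ab

Answer: bE$ab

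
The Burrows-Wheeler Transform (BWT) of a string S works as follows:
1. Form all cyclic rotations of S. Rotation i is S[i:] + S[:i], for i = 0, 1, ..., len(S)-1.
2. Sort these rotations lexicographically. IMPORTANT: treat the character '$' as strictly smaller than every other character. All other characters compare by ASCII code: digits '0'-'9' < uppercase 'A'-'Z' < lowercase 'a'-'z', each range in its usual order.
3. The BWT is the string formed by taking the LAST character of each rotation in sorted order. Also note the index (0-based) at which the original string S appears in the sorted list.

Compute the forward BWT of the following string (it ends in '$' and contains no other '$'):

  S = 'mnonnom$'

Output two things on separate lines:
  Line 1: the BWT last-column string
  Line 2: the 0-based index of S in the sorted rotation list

All 8 rotations (rotation i = S[i:]+S[:i]):
  rot[0] = mnonnom$
  rot[1] = nonnom$m
  rot[2] = onnom$mn
  rot[3] = nnom$mno
  rot[4] = nom$mnon
  rot[5] = om$mnonn
  rot[6] = m$mnonno
  rot[7] = $mnonnom
Sorted (with $ < everything):
  sorted[0] = $mnonnom  (last char: 'm')
  sorted[1] = m$mnonno  (last char: 'o')
  sorted[2] = mnonnom$  (last char: '$')
  sorted[3] = nnom$mno  (last char: 'o')
  sorted[4] = nom$mnon  (last char: 'n')
  sorted[5] = nonnom$m  (last char: 'm')
  sorted[6] = om$mnonn  (last char: 'n')
  sorted[7] = onnom$mn  (last char: 'n')
Last column: mo$onmnn
Original string S is at sorted index 2

Answer: mo$onmnn
2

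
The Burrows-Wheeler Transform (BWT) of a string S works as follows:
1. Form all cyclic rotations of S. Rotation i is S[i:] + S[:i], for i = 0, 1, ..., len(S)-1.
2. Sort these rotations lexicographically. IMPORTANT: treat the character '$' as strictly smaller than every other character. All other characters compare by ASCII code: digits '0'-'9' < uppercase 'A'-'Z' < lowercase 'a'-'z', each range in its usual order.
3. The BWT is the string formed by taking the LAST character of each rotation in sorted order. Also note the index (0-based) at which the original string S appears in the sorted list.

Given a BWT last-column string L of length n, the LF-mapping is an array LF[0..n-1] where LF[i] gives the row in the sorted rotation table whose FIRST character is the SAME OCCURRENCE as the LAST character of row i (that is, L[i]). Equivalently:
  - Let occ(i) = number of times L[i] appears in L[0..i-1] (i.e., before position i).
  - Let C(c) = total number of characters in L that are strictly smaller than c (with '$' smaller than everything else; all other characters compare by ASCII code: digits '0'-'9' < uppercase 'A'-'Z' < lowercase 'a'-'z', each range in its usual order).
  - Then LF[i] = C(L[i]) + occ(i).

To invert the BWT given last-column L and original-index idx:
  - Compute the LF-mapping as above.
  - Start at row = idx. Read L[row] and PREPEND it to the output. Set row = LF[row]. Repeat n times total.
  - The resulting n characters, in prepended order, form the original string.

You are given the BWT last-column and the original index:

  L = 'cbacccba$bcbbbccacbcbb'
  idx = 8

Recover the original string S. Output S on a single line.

Answer: bbcccbaabbccbccacbbbc$

Derivation:
LF mapping: 13 4 1 14 15 16 5 2 0 6 17 7 8 9 18 19 3 20 10 21 11 12
Walk LF starting at row 8, prepending L[row]:
  step 1: row=8, L[8]='$', prepend. Next row=LF[8]=0
  step 2: row=0, L[0]='c', prepend. Next row=LF[0]=13
  step 3: row=13, L[13]='b', prepend. Next row=LF[13]=9
  step 4: row=9, L[9]='b', prepend. Next row=LF[9]=6
  step 5: row=6, L[6]='b', prepend. Next row=LF[6]=5
  step 6: row=5, L[5]='c', prepend. Next row=LF[5]=16
  step 7: row=16, L[16]='a', prepend. Next row=LF[16]=3
  step 8: row=3, L[3]='c', prepend. Next row=LF[3]=14
  step 9: row=14, L[14]='c', prepend. Next row=LF[14]=18
  step 10: row=18, L[18]='b', prepend. Next row=LF[18]=10
  step 11: row=10, L[10]='c', prepend. Next row=LF[10]=17
  step 12: row=17, L[17]='c', prepend. Next row=LF[17]=20
  step 13: row=20, L[20]='b', prepend. Next row=LF[20]=11
  step 14: row=11, L[11]='b', prepend. Next row=LF[11]=7
  step 15: row=7, L[7]='a', prepend. Next row=LF[7]=2
  step 16: row=2, L[2]='a', prepend. Next row=LF[2]=1
  step 17: row=1, L[1]='b', prepend. Next row=LF[1]=4
  step 18: row=4, L[4]='c', prepend. Next row=LF[4]=15
  step 19: row=15, L[15]='c', prepend. Next row=LF[15]=19
  step 20: row=19, L[19]='c', prepend. Next row=LF[19]=21
  step 21: row=21, L[21]='b', prepend. Next row=LF[21]=12
  step 22: row=12, L[12]='b', prepend. Next row=LF[12]=8
Reversed output: bbcccbaabbccbccacbbbc$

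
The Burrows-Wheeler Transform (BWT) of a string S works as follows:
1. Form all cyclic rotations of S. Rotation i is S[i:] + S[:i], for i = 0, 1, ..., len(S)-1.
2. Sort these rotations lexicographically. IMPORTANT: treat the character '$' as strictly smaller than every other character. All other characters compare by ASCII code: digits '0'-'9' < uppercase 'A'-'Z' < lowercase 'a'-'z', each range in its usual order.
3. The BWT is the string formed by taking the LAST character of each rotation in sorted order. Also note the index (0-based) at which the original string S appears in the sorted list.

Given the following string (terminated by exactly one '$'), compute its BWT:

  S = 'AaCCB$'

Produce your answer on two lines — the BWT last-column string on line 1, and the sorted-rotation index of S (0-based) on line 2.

All 6 rotations (rotation i = S[i:]+S[:i]):
  rot[0] = AaCCB$
  rot[1] = aCCB$A
  rot[2] = CCB$Aa
  rot[3] = CB$AaC
  rot[4] = B$AaCC
  rot[5] = $AaCCB
Sorted (with $ < everything):
  sorted[0] = $AaCCB  (last char: 'B')
  sorted[1] = AaCCB$  (last char: '$')
  sorted[2] = B$AaCC  (last char: 'C')
  sorted[3] = CB$AaC  (last char: 'C')
  sorted[4] = CCB$Aa  (last char: 'a')
  sorted[5] = aCCB$A  (last char: 'A')
Last column: B$CCaA
Original string S is at sorted index 1

Answer: B$CCaA
1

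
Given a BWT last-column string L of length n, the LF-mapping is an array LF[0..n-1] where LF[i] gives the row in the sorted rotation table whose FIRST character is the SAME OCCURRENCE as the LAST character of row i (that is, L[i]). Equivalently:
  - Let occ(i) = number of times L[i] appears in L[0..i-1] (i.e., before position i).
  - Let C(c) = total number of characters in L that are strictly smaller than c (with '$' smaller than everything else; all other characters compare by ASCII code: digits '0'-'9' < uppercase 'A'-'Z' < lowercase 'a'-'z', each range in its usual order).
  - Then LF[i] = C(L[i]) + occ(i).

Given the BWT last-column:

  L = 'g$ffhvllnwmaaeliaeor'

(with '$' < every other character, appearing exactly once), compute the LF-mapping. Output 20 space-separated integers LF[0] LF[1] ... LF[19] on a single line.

Char counts: '$':1, 'a':3, 'e':2, 'f':2, 'g':1, 'h':1, 'i':1, 'l':3, 'm':1, 'n':1, 'o':1, 'r':1, 'v':1, 'w':1
C (first-col start): C('$')=0, C('a')=1, C('e')=4, C('f')=6, C('g')=8, C('h')=9, C('i')=10, C('l')=11, C('m')=14, C('n')=15, C('o')=16, C('r')=17, C('v')=18, C('w')=19
L[0]='g': occ=0, LF[0]=C('g')+0=8+0=8
L[1]='$': occ=0, LF[1]=C('$')+0=0+0=0
L[2]='f': occ=0, LF[2]=C('f')+0=6+0=6
L[3]='f': occ=1, LF[3]=C('f')+1=6+1=7
L[4]='h': occ=0, LF[4]=C('h')+0=9+0=9
L[5]='v': occ=0, LF[5]=C('v')+0=18+0=18
L[6]='l': occ=0, LF[6]=C('l')+0=11+0=11
L[7]='l': occ=1, LF[7]=C('l')+1=11+1=12
L[8]='n': occ=0, LF[8]=C('n')+0=15+0=15
L[9]='w': occ=0, LF[9]=C('w')+0=19+0=19
L[10]='m': occ=0, LF[10]=C('m')+0=14+0=14
L[11]='a': occ=0, LF[11]=C('a')+0=1+0=1
L[12]='a': occ=1, LF[12]=C('a')+1=1+1=2
L[13]='e': occ=0, LF[13]=C('e')+0=4+0=4
L[14]='l': occ=2, LF[14]=C('l')+2=11+2=13
L[15]='i': occ=0, LF[15]=C('i')+0=10+0=10
L[16]='a': occ=2, LF[16]=C('a')+2=1+2=3
L[17]='e': occ=1, LF[17]=C('e')+1=4+1=5
L[18]='o': occ=0, LF[18]=C('o')+0=16+0=16
L[19]='r': occ=0, LF[19]=C('r')+0=17+0=17

Answer: 8 0 6 7 9 18 11 12 15 19 14 1 2 4 13 10 3 5 16 17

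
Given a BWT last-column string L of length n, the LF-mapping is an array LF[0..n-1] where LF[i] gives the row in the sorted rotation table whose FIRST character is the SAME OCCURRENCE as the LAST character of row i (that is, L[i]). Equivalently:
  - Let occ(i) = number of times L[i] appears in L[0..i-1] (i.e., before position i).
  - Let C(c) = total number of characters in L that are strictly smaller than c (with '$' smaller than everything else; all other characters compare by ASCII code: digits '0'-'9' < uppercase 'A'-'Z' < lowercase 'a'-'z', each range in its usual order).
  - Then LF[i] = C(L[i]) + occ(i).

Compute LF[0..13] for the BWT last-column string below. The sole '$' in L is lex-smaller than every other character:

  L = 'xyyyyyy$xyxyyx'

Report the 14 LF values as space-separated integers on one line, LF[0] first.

Char counts: '$':1, 'x':4, 'y':9
C (first-col start): C('$')=0, C('x')=1, C('y')=5
L[0]='x': occ=0, LF[0]=C('x')+0=1+0=1
L[1]='y': occ=0, LF[1]=C('y')+0=5+0=5
L[2]='y': occ=1, LF[2]=C('y')+1=5+1=6
L[3]='y': occ=2, LF[3]=C('y')+2=5+2=7
L[4]='y': occ=3, LF[4]=C('y')+3=5+3=8
L[5]='y': occ=4, LF[5]=C('y')+4=5+4=9
L[6]='y': occ=5, LF[6]=C('y')+5=5+5=10
L[7]='$': occ=0, LF[7]=C('$')+0=0+0=0
L[8]='x': occ=1, LF[8]=C('x')+1=1+1=2
L[9]='y': occ=6, LF[9]=C('y')+6=5+6=11
L[10]='x': occ=2, LF[10]=C('x')+2=1+2=3
L[11]='y': occ=7, LF[11]=C('y')+7=5+7=12
L[12]='y': occ=8, LF[12]=C('y')+8=5+8=13
L[13]='x': occ=3, LF[13]=C('x')+3=1+3=4

Answer: 1 5 6 7 8 9 10 0 2 11 3 12 13 4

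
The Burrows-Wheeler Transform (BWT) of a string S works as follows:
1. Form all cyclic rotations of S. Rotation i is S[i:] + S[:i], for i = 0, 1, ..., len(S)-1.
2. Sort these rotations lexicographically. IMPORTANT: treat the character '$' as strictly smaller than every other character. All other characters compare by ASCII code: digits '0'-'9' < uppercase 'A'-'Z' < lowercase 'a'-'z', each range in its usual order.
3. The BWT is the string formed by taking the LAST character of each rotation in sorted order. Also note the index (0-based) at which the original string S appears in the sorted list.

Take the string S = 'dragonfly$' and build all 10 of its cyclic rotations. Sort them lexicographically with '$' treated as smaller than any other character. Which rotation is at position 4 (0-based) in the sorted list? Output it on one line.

Answer: gonfly$dra

Derivation:
All 10 rotations (rotation i = S[i:]+S[:i]):
  rot[0] = dragonfly$
  rot[1] = ragonfly$d
  rot[2] = agonfly$dr
  rot[3] = gonfly$dra
  rot[4] = onfly$drag
  rot[5] = nfly$drago
  rot[6] = fly$dragon
  rot[7] = ly$dragonf
  rot[8] = y$dragonfl
  rot[9] = $dragonfly
Sorted (with $ < everything):
  sorted[0] = $dragonfly
  sorted[1] = agonfly$dr
  sorted[2] = dragonfly$
  sorted[3] = fly$dragon
  sorted[4] = gonfly$dra
  sorted[5] = ly$dragonf
  sorted[6] = nfly$drago
  sorted[7] = onfly$drag
  sorted[8] = ragonfly$d
  sorted[9] = y$dragonfl
sorted[4] = gonfly$dra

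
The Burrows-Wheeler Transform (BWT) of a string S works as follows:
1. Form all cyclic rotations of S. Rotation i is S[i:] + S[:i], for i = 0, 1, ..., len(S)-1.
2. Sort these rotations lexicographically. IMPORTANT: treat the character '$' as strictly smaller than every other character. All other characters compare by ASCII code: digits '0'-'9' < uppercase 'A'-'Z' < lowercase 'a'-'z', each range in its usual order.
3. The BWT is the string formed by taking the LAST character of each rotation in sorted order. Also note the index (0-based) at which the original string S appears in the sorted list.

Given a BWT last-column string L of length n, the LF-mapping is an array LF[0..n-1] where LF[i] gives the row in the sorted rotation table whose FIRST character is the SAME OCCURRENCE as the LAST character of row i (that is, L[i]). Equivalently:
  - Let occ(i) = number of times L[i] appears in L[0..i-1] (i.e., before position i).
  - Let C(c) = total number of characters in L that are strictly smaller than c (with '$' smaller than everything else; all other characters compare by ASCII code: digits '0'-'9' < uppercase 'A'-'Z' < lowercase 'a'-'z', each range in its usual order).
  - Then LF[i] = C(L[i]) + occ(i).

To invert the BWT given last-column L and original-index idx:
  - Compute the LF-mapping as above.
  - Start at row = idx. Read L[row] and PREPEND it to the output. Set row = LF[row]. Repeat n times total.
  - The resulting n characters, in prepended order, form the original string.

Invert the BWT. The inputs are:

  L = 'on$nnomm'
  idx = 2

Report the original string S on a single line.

Answer: monnnmo$

Derivation:
LF mapping: 6 3 0 4 5 7 1 2
Walk LF starting at row 2, prepending L[row]:
  step 1: row=2, L[2]='$', prepend. Next row=LF[2]=0
  step 2: row=0, L[0]='o', prepend. Next row=LF[0]=6
  step 3: row=6, L[6]='m', prepend. Next row=LF[6]=1
  step 4: row=1, L[1]='n', prepend. Next row=LF[1]=3
  step 5: row=3, L[3]='n', prepend. Next row=LF[3]=4
  step 6: row=4, L[4]='n', prepend. Next row=LF[4]=5
  step 7: row=5, L[5]='o', prepend. Next row=LF[5]=7
  step 8: row=7, L[7]='m', prepend. Next row=LF[7]=2
Reversed output: monnnmo$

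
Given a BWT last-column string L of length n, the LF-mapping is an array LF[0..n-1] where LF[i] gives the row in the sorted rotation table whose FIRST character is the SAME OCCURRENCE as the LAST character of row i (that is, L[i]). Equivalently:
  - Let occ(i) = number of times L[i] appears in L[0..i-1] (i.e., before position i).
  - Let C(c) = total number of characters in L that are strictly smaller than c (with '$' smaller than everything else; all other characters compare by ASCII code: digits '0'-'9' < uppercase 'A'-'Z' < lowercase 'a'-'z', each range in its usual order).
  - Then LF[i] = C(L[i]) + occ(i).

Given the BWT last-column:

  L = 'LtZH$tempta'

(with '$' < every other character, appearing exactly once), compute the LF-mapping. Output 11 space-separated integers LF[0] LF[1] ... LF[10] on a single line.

Answer: 2 8 3 1 0 9 5 6 7 10 4

Derivation:
Char counts: '$':1, 'H':1, 'L':1, 'Z':1, 'a':1, 'e':1, 'm':1, 'p':1, 't':3
C (first-col start): C('$')=0, C('H')=1, C('L')=2, C('Z')=3, C('a')=4, C('e')=5, C('m')=6, C('p')=7, C('t')=8
L[0]='L': occ=0, LF[0]=C('L')+0=2+0=2
L[1]='t': occ=0, LF[1]=C('t')+0=8+0=8
L[2]='Z': occ=0, LF[2]=C('Z')+0=3+0=3
L[3]='H': occ=0, LF[3]=C('H')+0=1+0=1
L[4]='$': occ=0, LF[4]=C('$')+0=0+0=0
L[5]='t': occ=1, LF[5]=C('t')+1=8+1=9
L[6]='e': occ=0, LF[6]=C('e')+0=5+0=5
L[7]='m': occ=0, LF[7]=C('m')+0=6+0=6
L[8]='p': occ=0, LF[8]=C('p')+0=7+0=7
L[9]='t': occ=2, LF[9]=C('t')+2=8+2=10
L[10]='a': occ=0, LF[10]=C('a')+0=4+0=4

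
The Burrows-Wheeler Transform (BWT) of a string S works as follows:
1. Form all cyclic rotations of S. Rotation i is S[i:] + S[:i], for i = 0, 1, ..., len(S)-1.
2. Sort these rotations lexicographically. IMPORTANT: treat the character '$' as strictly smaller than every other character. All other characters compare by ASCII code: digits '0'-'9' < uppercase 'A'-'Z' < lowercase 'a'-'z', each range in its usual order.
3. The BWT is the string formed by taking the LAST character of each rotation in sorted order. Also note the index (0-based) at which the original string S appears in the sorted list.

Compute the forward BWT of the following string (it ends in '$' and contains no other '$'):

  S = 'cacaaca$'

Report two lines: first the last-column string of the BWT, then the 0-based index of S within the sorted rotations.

Answer: accacaa$
7

Derivation:
All 8 rotations (rotation i = S[i:]+S[:i]):
  rot[0] = cacaaca$
  rot[1] = acaaca$c
  rot[2] = caaca$ca
  rot[3] = aaca$cac
  rot[4] = aca$caca
  rot[5] = ca$cacaa
  rot[6] = a$cacaac
  rot[7] = $cacaaca
Sorted (with $ < everything):
  sorted[0] = $cacaaca  (last char: 'a')
  sorted[1] = a$cacaac  (last char: 'c')
  sorted[2] = aaca$cac  (last char: 'c')
  sorted[3] = aca$caca  (last char: 'a')
  sorted[4] = acaaca$c  (last char: 'c')
  sorted[5] = ca$cacaa  (last char: 'a')
  sorted[6] = caaca$ca  (last char: 'a')
  sorted[7] = cacaaca$  (last char: '$')
Last column: accacaa$
Original string S is at sorted index 7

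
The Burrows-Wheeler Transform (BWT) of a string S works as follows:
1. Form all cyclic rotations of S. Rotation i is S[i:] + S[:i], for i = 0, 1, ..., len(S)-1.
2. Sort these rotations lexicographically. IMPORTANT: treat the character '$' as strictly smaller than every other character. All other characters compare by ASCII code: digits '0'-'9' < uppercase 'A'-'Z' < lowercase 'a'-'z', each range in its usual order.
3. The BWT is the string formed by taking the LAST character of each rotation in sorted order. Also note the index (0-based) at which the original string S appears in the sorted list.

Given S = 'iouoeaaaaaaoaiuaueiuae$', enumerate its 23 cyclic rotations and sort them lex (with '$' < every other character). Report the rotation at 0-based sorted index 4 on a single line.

Answer: aaaoaiuaueiuae$iouoeaaa

Derivation:
All 23 rotations (rotation i = S[i:]+S[:i]):
  rot[0] = iouoeaaaaaaoaiuaueiuae$
  rot[1] = ouoeaaaaaaoaiuaueiuae$i
  rot[2] = uoeaaaaaaoaiuaueiuae$io
  rot[3] = oeaaaaaaoaiuaueiuae$iou
  rot[4] = eaaaaaaoaiuaueiuae$iouo
  rot[5] = aaaaaaoaiuaueiuae$iouoe
  rot[6] = aaaaaoaiuaueiuae$iouoea
  rot[7] = aaaaoaiuaueiuae$iouoeaa
  rot[8] = aaaoaiuaueiuae$iouoeaaa
  rot[9] = aaoaiuaueiuae$iouoeaaaa
  rot[10] = aoaiuaueiuae$iouoeaaaaa
  rot[11] = oaiuaueiuae$iouoeaaaaaa
  rot[12] = aiuaueiuae$iouoeaaaaaao
  rot[13] = iuaueiuae$iouoeaaaaaaoa
  rot[14] = uaueiuae$iouoeaaaaaaoai
  rot[15] = aueiuae$iouoeaaaaaaoaiu
  rot[16] = ueiuae$iouoeaaaaaaoaiua
  rot[17] = eiuae$iouoeaaaaaaoaiuau
  rot[18] = iuae$iouoeaaaaaaoaiuaue
  rot[19] = uae$iouoeaaaaaaoaiuauei
  rot[20] = ae$iouoeaaaaaaoaiuaueiu
  rot[21] = e$iouoeaaaaaaoaiuaueiua
  rot[22] = $iouoeaaaaaaoaiuaueiuae
Sorted (with $ < everything):
  sorted[0] = $iouoeaaaaaaoaiuaueiuae
  sorted[1] = aaaaaaoaiuaueiuae$iouoe
  sorted[2] = aaaaaoaiuaueiuae$iouoea
  sorted[3] = aaaaoaiuaueiuae$iouoeaa
  sorted[4] = aaaoaiuaueiuae$iouoeaaa
  sorted[5] = aaoaiuaueiuae$iouoeaaaa
  sorted[6] = ae$iouoeaaaaaaoaiuaueiu
  sorted[7] = aiuaueiuae$iouoeaaaaaao
  sorted[8] = aoaiuaueiuae$iouoeaaaaa
  sorted[9] = aueiuae$iouoeaaaaaaoaiu
  sorted[10] = e$iouoeaaaaaaoaiuaueiua
  sorted[11] = eaaaaaaoaiuaueiuae$iouo
  sorted[12] = eiuae$iouoeaaaaaaoaiuau
  sorted[13] = iouoeaaaaaaoaiuaueiuae$
  sorted[14] = iuae$iouoeaaaaaaoaiuaue
  sorted[15] = iuaueiuae$iouoeaaaaaaoa
  sorted[16] = oaiuaueiuae$iouoeaaaaaa
  sorted[17] = oeaaaaaaoaiuaueiuae$iou
  sorted[18] = ouoeaaaaaaoaiuaueiuae$i
  sorted[19] = uae$iouoeaaaaaaoaiuauei
  sorted[20] = uaueiuae$iouoeaaaaaaoai
  sorted[21] = ueiuae$iouoeaaaaaaoaiua
  sorted[22] = uoeaaaaaaoaiuaueiuae$io
sorted[4] = aaaoaiuaueiuae$iouoeaaa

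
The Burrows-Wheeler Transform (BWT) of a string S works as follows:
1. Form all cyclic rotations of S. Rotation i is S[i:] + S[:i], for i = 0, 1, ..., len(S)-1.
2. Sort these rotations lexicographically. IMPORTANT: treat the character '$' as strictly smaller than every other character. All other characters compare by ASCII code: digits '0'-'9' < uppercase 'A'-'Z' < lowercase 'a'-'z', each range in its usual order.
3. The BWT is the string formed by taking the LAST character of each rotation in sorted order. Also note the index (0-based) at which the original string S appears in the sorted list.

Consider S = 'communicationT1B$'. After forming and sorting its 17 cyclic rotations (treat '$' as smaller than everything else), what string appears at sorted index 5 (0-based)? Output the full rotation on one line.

All 17 rotations (rotation i = S[i:]+S[:i]):
  rot[0] = communicationT1B$
  rot[1] = ommunicationT1B$c
  rot[2] = mmunicationT1B$co
  rot[3] = municationT1B$com
  rot[4] = unicationT1B$comm
  rot[5] = nicationT1B$commu
  rot[6] = icationT1B$commun
  rot[7] = cationT1B$communi
  rot[8] = ationT1B$communic
  rot[9] = tionT1B$communica
  rot[10] = ionT1B$communicat
  rot[11] = onT1B$communicati
  rot[12] = nT1B$communicatio
  rot[13] = T1B$communication
  rot[14] = 1B$communicationT
  rot[15] = B$communicationT1
  rot[16] = $communicationT1B
Sorted (with $ < everything):
  sorted[0] = $communicationT1B
  sorted[1] = 1B$communicationT
  sorted[2] = B$communicationT1
  sorted[3] = T1B$communication
  sorted[4] = ationT1B$communic
  sorted[5] = cationT1B$communi
  sorted[6] = communicationT1B$
  sorted[7] = icationT1B$commun
  sorted[8] = ionT1B$communicat
  sorted[9] = mmunicationT1B$co
  sorted[10] = municationT1B$com
  sorted[11] = nT1B$communicatio
  sorted[12] = nicationT1B$commu
  sorted[13] = ommunicationT1B$c
  sorted[14] = onT1B$communicati
  sorted[15] = tionT1B$communica
  sorted[16] = unicationT1B$comm
sorted[5] = cationT1B$communi

Answer: cationT1B$communi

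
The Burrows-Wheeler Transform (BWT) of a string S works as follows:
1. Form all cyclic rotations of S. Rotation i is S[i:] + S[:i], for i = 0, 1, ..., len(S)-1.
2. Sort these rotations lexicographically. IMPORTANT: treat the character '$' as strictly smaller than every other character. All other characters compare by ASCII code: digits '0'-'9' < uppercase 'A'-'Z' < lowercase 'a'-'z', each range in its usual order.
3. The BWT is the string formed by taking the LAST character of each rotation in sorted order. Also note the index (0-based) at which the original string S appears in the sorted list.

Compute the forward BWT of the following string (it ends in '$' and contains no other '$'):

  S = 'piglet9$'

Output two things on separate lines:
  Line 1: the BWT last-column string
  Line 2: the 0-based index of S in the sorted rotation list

Answer: 9tlipg$e
6

Derivation:
All 8 rotations (rotation i = S[i:]+S[:i]):
  rot[0] = piglet9$
  rot[1] = iglet9$p
  rot[2] = glet9$pi
  rot[3] = let9$pig
  rot[4] = et9$pigl
  rot[5] = t9$pigle
  rot[6] = 9$piglet
  rot[7] = $piglet9
Sorted (with $ < everything):
  sorted[0] = $piglet9  (last char: '9')
  sorted[1] = 9$piglet  (last char: 't')
  sorted[2] = et9$pigl  (last char: 'l')
  sorted[3] = glet9$pi  (last char: 'i')
  sorted[4] = iglet9$p  (last char: 'p')
  sorted[5] = let9$pig  (last char: 'g')
  sorted[6] = piglet9$  (last char: '$')
  sorted[7] = t9$pigle  (last char: 'e')
Last column: 9tlipg$e
Original string S is at sorted index 6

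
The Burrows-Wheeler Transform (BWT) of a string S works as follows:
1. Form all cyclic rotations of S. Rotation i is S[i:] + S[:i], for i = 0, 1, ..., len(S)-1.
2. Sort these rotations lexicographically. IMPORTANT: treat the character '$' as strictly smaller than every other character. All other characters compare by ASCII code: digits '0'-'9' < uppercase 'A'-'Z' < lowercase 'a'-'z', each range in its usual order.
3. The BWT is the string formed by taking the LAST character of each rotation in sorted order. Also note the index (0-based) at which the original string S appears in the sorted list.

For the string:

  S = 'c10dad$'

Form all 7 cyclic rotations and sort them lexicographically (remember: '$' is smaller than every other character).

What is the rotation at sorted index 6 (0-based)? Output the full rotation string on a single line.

Answer: dad$c10

Derivation:
All 7 rotations (rotation i = S[i:]+S[:i]):
  rot[0] = c10dad$
  rot[1] = 10dad$c
  rot[2] = 0dad$c1
  rot[3] = dad$c10
  rot[4] = ad$c10d
  rot[5] = d$c10da
  rot[6] = $c10dad
Sorted (with $ < everything):
  sorted[0] = $c10dad
  sorted[1] = 0dad$c1
  sorted[2] = 10dad$c
  sorted[3] = ad$c10d
  sorted[4] = c10dad$
  sorted[5] = d$c10da
  sorted[6] = dad$c10
sorted[6] = dad$c10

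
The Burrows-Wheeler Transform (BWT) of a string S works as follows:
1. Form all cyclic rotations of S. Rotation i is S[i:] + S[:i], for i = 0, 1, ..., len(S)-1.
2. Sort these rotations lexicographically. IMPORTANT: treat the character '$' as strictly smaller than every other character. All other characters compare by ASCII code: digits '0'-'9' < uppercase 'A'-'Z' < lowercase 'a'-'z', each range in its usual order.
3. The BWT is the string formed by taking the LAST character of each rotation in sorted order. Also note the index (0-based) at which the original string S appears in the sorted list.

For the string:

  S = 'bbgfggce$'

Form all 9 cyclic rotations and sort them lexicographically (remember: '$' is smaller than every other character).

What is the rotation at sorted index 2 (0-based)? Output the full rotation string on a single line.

Answer: bgfggce$b

Derivation:
All 9 rotations (rotation i = S[i:]+S[:i]):
  rot[0] = bbgfggce$
  rot[1] = bgfggce$b
  rot[2] = gfggce$bb
  rot[3] = fggce$bbg
  rot[4] = ggce$bbgf
  rot[5] = gce$bbgfg
  rot[6] = ce$bbgfgg
  rot[7] = e$bbgfggc
  rot[8] = $bbgfggce
Sorted (with $ < everything):
  sorted[0] = $bbgfggce
  sorted[1] = bbgfggce$
  sorted[2] = bgfggce$b
  sorted[3] = ce$bbgfgg
  sorted[4] = e$bbgfggc
  sorted[5] = fggce$bbg
  sorted[6] = gce$bbgfg
  sorted[7] = gfggce$bb
  sorted[8] = ggce$bbgf
sorted[2] = bgfggce$b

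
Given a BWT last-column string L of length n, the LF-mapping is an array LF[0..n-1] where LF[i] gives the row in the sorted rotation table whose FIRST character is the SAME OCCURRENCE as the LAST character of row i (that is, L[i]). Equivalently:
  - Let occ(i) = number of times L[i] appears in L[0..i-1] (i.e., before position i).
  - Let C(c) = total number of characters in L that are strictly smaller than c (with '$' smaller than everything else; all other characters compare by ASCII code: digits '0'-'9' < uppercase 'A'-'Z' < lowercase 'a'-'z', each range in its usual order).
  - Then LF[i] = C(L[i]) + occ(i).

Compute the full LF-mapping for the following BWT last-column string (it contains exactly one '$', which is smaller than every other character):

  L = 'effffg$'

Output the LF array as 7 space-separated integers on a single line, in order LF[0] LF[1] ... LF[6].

Char counts: '$':1, 'e':1, 'f':4, 'g':1
C (first-col start): C('$')=0, C('e')=1, C('f')=2, C('g')=6
L[0]='e': occ=0, LF[0]=C('e')+0=1+0=1
L[1]='f': occ=0, LF[1]=C('f')+0=2+0=2
L[2]='f': occ=1, LF[2]=C('f')+1=2+1=3
L[3]='f': occ=2, LF[3]=C('f')+2=2+2=4
L[4]='f': occ=3, LF[4]=C('f')+3=2+3=5
L[5]='g': occ=0, LF[5]=C('g')+0=6+0=6
L[6]='$': occ=0, LF[6]=C('$')+0=0+0=0

Answer: 1 2 3 4 5 6 0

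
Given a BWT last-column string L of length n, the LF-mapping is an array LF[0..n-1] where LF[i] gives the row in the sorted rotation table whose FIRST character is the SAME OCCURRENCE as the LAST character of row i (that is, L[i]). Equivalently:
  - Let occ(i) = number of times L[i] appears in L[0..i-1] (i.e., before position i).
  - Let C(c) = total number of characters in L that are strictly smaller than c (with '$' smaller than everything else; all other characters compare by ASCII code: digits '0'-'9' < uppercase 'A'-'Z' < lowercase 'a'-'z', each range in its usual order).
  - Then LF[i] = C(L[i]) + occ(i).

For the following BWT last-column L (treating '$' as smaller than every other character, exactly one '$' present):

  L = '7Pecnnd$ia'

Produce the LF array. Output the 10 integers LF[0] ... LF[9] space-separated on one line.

Answer: 1 2 6 4 8 9 5 0 7 3

Derivation:
Char counts: '$':1, '7':1, 'P':1, 'a':1, 'c':1, 'd':1, 'e':1, 'i':1, 'n':2
C (first-col start): C('$')=0, C('7')=1, C('P')=2, C('a')=3, C('c')=4, C('d')=5, C('e')=6, C('i')=7, C('n')=8
L[0]='7': occ=0, LF[0]=C('7')+0=1+0=1
L[1]='P': occ=0, LF[1]=C('P')+0=2+0=2
L[2]='e': occ=0, LF[2]=C('e')+0=6+0=6
L[3]='c': occ=0, LF[3]=C('c')+0=4+0=4
L[4]='n': occ=0, LF[4]=C('n')+0=8+0=8
L[5]='n': occ=1, LF[5]=C('n')+1=8+1=9
L[6]='d': occ=0, LF[6]=C('d')+0=5+0=5
L[7]='$': occ=0, LF[7]=C('$')+0=0+0=0
L[8]='i': occ=0, LF[8]=C('i')+0=7+0=7
L[9]='a': occ=0, LF[9]=C('a')+0=3+0=3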